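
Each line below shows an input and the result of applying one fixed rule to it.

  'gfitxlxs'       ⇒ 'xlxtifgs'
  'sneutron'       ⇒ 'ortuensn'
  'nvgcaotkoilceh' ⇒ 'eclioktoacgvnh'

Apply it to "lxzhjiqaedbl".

bdeaqijhzxll

The rule is to reverse the string, then move the first character to the end.
"lxzhjiqaedbl" → "lbdeaqijhzxl" → "bdeaqijhzxll".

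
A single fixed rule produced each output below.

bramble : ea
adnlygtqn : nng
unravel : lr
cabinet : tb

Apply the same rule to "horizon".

nr

What's happening: move the last 2 characters to the front (rotate right by 2), then keep one character in every 3, starting at position 2 (positions 2nd, 5th, 8th, ...).
Starting from "horizon": after the first operation, "onhoriz"; after the second, "nr".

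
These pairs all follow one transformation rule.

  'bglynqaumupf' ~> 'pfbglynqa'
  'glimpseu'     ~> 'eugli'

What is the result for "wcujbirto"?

towcuj

The rule is to move the last 2 characters to the front (rotate right by 2), then delete the last 3 characters.
For "wcujbirto" the result is "towcuj".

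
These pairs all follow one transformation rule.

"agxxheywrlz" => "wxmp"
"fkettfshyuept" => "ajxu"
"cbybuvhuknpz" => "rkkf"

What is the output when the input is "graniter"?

What's happening: shift every letter 10 places backward in the alphabet (wrapping around), then keep one character in every 3, starting at position 2 (positions 2nd, 5th, 8th, ...).
Starting from "graniter": after the first operation, "whqdyjuh"; after the second, "hyh".

hyh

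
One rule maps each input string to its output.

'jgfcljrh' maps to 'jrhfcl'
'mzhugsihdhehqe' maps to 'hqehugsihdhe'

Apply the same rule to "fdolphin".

hinolp

In each case the input is transformed by: delete the first 2 characters, then move the last 3 characters to the front (rotate right by 3).
Doing the same to "fdolphin": "hinolp".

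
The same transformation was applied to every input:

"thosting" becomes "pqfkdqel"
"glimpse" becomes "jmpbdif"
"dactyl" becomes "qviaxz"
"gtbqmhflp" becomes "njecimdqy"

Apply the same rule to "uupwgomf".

What's happening: move the first 3 characters to the end (rotate left by 3), then shift every letter 3 places backward in the alphabet (wrapping around).
Starting from "uupwgomf": after the first operation, "wgomfuup"; after the second, "tdljcrrm".
(Check on "gtbqmhflp": → "qmhflpgtb" → "njecimdqy" ✓)

tdljcrrm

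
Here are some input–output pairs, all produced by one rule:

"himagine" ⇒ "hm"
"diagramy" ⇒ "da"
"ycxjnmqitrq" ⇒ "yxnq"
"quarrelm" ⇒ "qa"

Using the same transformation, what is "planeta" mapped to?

What's happening: keep every other character starting from the first (positions 1st, 3rd, 5th, ...), then delete the last 2 characters.
On "planeta": the first step gives "paea", and the second then gives "pa".

pa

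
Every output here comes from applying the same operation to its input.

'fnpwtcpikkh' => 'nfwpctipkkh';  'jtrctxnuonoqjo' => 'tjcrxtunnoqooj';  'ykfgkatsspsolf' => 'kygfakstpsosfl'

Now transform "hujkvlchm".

uhkjlvhcm

Looking at the pairs, the operation is to swap each adjacent pair of characters (1↔2, 3↔4, ...).
On "hujkvlchm" that produces "uhkjlvhcm".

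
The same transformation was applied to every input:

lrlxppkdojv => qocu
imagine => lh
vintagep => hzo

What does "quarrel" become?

Looking at the pairs, the operation is to shift every letter 1 place backward in the alphabet (wrapping around), then keep one character in every 3, starting at position 2 (positions 2nd, 5th, 8th, ...).
Applying both steps to "quarrel": "ptzqqdk", then "tq".

tq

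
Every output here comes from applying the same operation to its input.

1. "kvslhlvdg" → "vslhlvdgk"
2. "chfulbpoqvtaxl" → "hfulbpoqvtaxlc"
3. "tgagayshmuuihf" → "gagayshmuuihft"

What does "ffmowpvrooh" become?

Each output is the input with this applied: move the first character to the end.
Doing the same to "ffmowpvrooh": "fmowpvroohf".

fmowpvroohf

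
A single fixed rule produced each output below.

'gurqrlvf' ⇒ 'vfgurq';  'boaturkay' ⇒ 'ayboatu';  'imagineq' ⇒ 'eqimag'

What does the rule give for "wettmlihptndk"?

dkwettmlihp

The pattern: move the last 2 characters to the front (rotate right by 2), then delete the last 2 characters.
Applying both steps to "wettmlihptndk": "dkwettmlihptn", then "dkwettmlihp".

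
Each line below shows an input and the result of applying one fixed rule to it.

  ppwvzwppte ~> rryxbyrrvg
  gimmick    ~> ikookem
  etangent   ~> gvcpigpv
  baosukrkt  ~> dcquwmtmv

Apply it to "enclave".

gpencxg

Rule — shift every letter 2 places forward in the alphabet (wrapping around).
"enclave" → "gpencxg".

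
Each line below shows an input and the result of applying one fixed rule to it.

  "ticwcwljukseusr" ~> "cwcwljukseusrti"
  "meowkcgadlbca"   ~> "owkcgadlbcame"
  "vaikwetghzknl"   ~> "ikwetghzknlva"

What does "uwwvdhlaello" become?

wvdhlaellouw

What's happening: move the first 2 characters to the end (rotate left by 2).
"uwwvdhlaello" → "wvdhlaellouw".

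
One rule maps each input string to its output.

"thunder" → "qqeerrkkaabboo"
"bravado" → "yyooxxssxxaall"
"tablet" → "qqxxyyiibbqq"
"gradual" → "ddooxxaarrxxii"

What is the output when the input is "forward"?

The transformation: double every character, then shift every letter 3 places backward in the alphabet (wrapping around).
Working it through for "forward": intermediate "ffoorrwwaarrdd", final "cclloottxxooaa".

cclloottxxooaa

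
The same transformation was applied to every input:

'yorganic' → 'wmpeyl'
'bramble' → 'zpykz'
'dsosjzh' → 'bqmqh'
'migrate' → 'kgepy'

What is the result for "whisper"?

What's happening: delete the last 2 characters, then shift every letter 2 places backward in the alphabet (wrapping around).
On "whisper": the first step gives "whisp", and the second then gives "ufgqn".

ufgqn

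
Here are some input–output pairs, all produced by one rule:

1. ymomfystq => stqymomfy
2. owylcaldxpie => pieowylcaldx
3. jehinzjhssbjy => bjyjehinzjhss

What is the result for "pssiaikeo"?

keopssiai

Looking at the pairs, the operation is to move the last 3 characters to the front (rotate right by 3).
Doing the same to "pssiaikeo": "keopssiai".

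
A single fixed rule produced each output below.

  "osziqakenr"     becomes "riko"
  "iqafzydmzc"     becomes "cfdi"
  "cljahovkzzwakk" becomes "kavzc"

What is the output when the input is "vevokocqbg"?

In each case the input is transformed by: keep one character in every 3, starting at position 1 (positions 1st, 4th, 7th, ...), then swap the first and last characters.
"vevokocqbg" → "vocg" → "gocv".

gocv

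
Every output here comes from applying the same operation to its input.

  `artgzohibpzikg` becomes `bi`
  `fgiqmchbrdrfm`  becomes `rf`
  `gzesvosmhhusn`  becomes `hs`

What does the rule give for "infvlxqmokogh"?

What's happening: keep one character in every 3, starting at position 3 (positions 3rd, 6th, 9th, ...), then keep only the last 2 characters.
Applying both steps to "infvlxqmokogh": "fxog", then "og".

og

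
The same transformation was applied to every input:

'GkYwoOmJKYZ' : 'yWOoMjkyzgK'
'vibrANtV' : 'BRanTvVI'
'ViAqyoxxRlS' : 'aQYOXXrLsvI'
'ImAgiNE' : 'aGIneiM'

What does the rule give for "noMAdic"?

maDICNO

In each case the input is transformed by: flip the case of every letter, then move the first 2 characters to the end (rotate left by 2).
On "noMAdic" that produces "maDICNO".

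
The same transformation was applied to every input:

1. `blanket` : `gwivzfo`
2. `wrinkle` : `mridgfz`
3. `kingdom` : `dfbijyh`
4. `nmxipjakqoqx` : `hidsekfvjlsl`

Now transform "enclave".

izgxqvz

Looking at the pairs, the operation is to swap each adjacent pair of characters (1↔2, 3↔4, ...), then shift every letter 5 places backward in the alphabet (wrapping around).
On "enclave": the first step gives "nelcvae", and the second then gives "izgxqvz".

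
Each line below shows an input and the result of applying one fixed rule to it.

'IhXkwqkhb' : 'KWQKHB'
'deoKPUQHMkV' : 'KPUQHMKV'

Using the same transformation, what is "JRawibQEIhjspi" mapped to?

WIBQEIHJSPI

Rule — delete the first 3 characters, then convert every letter to uppercase.
"JRawibQEIhjspi" → "WIBQEIHJSPI".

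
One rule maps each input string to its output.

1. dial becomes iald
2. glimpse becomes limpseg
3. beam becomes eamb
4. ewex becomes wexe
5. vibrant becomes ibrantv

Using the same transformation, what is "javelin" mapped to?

avelinj

Rule — move the first character to the end.
"javelin" → "avelinj".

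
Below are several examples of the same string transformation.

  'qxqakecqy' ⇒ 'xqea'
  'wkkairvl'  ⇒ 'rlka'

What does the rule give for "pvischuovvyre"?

vvsroh

The rule is to keep every other character starting from the second (positions 2nd, 4th, 6th, ...), then sort the characters into reverse alphabetical order.
So "pvischuovvyre" becomes "vvsroh".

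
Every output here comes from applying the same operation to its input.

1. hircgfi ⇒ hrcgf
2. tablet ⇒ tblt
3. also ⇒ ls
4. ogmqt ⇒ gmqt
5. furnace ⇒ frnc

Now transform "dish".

The rule is to remove every vowel.
So "dish" becomes "dsh".

dsh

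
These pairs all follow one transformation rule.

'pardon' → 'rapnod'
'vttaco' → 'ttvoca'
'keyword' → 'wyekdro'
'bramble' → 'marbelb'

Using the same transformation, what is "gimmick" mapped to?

What's happening: move the last 3 characters to the front (rotate right by 3), then reverse the string.
Working it through for "gimmick": intermediate "ickgimm", final "mmigkci".

mmigkci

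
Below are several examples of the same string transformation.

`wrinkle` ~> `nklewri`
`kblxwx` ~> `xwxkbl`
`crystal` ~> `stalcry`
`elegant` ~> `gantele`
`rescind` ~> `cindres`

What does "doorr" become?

rrdoo

Rule — move the first 3 characters to the end (rotate left by 3).
So "doorr" becomes "rrdoo".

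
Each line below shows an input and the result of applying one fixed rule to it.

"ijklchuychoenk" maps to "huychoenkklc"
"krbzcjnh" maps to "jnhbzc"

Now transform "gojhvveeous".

veeousjhv

What's happening: delete the first 2 characters, then move the first 3 characters to the end (rotate left by 3).
Working it through for "gojhvveeous": intermediate "jhvveeous", final "veeousjhv".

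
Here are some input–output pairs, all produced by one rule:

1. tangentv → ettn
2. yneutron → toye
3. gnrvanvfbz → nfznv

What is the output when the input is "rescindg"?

The rule is to swap the front and back halves of the string, then keep every other character starting from the first (positions 1st, 3rd, 5th, ...).
Starting from "rescindg": after the first operation, "indgresc"; after the second, "idrs".
(Check on "gnrvanvfbz": → "nvfbzgnrva" → "nfznv" ✓)

idrs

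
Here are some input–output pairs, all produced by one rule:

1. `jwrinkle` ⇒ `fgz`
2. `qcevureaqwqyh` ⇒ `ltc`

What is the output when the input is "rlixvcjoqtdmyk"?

htf

The pattern: shift every letter 5 places backward in the alphabet (wrapping around), then keep only the last 3 characters.
Applying both steps to "rlixvcjoqtdmyk": "mgdsqxejloyhtf", then "htf".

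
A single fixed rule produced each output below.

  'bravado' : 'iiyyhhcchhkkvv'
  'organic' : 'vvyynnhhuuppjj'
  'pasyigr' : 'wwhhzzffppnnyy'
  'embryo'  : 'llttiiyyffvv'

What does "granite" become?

In each case the input is transformed by: double every character, then shift every letter 7 places forward in the alphabet (wrapping around).
Starting from "granite": after the first operation, "ggrraanniittee"; after the second, "nnyyhhuuppaall".

nnyyhhuuppaall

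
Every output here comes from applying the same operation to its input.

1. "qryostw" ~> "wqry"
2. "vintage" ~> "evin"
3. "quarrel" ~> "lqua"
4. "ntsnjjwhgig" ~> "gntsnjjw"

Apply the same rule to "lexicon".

The pattern: move the last character to the front, then delete the last 3 characters.
Applying both steps to "lexicon": "nlexico", then "nlex".

nlex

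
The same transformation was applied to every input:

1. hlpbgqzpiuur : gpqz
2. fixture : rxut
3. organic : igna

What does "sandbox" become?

onbd

The pattern: take characters alternately from the front and the back (1st, last, 2nd, 2nd-last, ...), then keep only the last 4 characters.
Applying both steps to "sandbox": "sxaonbd", then "onbd".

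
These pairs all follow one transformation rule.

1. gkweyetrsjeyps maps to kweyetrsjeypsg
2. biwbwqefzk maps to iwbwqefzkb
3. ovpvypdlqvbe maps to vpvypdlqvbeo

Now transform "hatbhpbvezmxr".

atbhpbvezmxrh

The transformation: move the first character to the end.
For "hatbhpbvezmxr" the result is "atbhpbvezmxrh".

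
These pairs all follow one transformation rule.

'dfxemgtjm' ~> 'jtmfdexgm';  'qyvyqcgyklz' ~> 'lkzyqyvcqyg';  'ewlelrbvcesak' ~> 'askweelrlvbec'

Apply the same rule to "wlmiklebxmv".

mxvlwimlkbe

The pattern: swap each adjacent pair of characters (1↔2, 3↔4, ...), then move the last 3 characters to the front (rotate right by 3).
Applying both steps to "wlmiklebxmv": "lwimlkbemxv", then "mxvlwimlkbe".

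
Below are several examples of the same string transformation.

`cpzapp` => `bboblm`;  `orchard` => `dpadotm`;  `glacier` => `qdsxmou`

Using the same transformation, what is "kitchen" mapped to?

qzwufot

The rule is to move the last 2 characters to the front (rotate right by 2), then shift every letter 12 places forward in the alphabet (wrapping around).
On "kitchen": the first step gives "enkitch", and the second then gives "qzwufot".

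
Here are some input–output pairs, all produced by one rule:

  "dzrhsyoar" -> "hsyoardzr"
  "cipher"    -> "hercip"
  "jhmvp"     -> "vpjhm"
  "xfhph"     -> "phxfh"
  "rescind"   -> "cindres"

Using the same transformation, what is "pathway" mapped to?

hwaypat

Rule — move the first 3 characters to the end (rotate left by 3).
On "pathway" that produces "hwaypat".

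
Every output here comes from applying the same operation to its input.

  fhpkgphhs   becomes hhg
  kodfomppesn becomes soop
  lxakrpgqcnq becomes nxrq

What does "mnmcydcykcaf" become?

In each case the input is transformed by: move the last 2 characters to the front (rotate right by 2), then keep one character in every 3, starting at position 1 (positions 1st, 4th, 7th, ...).
"mnmcydcykcaf" → "afmnmcydcykc" → "anyy".

anyy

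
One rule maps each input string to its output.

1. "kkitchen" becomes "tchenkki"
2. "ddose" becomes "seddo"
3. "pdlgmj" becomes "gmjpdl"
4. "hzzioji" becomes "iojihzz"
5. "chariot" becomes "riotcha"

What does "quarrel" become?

The rule is to move the first 3 characters to the end (rotate left by 3).
For "quarrel" the result is "rrelqua".

rrelqua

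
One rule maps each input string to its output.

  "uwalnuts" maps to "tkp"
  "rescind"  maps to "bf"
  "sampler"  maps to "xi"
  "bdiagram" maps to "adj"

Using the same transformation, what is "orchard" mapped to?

Rule — keep one character in every 3, starting at position 2 (positions 2nd, 5th, 8th, ...), then shift every letter 3 places backward in the alphabet (wrapping around).
For "orchard", step one produces "ra"; step two turns that into "ox".

ox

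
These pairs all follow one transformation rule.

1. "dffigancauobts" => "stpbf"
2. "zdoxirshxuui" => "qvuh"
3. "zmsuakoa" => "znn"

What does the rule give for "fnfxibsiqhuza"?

The transformation: keep one character in every 3, starting at position 2 (positions 2nd, 5th, 8th, ...), then shift every letter 13 places forward in the alphabet (wrapping around) — i.e. ROT13.
Starting from "fnfxibsiqhuza": after the first operation, "niiu"; after the second, "avvh".
(Check on "dffigancauobts": → "fgcos" → "stpbf" ✓)

avvh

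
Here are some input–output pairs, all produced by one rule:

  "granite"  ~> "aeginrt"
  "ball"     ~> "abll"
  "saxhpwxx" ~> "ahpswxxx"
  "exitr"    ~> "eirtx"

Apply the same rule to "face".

The transformation: sort the characters into alphabetical order.
Applying that to "face" gives "acef".

acef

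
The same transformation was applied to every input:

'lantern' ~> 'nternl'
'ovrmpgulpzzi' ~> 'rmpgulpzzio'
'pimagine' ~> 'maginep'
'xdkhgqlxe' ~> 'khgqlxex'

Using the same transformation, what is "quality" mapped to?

alityq

Each output is the input with this applied: move the first 2 characters to the end (rotate left by 2), then delete the last character.
For "quality", step one produces "alityqu"; step two turns that into "alityq".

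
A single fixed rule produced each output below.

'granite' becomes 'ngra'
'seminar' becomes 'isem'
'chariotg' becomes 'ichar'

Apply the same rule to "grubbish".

bgrub

The rule is to delete the last 3 characters, then move the last character to the front.
"grubbish" → "grubb" → "bgrub".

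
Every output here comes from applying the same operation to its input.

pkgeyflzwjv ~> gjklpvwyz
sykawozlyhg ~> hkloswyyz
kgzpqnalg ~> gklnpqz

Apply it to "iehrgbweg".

egghirw

Rule — sort the characters into alphabetical order, then delete the first 2 characters.
Working it through for "iehrgbweg": intermediate "beegghirw", final "egghirw".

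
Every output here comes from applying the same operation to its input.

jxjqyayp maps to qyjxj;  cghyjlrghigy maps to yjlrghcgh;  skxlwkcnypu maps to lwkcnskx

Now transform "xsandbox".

What's happening: delete the last 3 characters, then move the first 3 characters to the end (rotate left by 3).
On "xsandbox": the first step gives "xsand", and the second then gives "ndxsa".

ndxsa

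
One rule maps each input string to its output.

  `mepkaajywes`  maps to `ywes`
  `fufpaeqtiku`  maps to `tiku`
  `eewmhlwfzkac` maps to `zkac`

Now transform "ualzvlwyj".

What's happening: keep only the last 4 characters.
Applying that to "ualzvlwyj" gives "lwyj".

lwyj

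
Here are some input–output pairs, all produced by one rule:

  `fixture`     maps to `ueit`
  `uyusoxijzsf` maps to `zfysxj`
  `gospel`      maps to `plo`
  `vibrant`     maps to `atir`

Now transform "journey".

Each output is the input with this applied: move the last 3 characters to the front (rotate right by 3), then keep every other character starting from the first (positions 1st, 3rd, 5th, ...).
Working it through for "journey": intermediate "neyjour", final "nyor".

nyor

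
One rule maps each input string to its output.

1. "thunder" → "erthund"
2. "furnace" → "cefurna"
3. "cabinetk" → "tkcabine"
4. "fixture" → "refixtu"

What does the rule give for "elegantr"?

trelegan

Each output is the input with this applied: move the last 2 characters to the front (rotate right by 2).
For "elegantr" the result is "trelegan".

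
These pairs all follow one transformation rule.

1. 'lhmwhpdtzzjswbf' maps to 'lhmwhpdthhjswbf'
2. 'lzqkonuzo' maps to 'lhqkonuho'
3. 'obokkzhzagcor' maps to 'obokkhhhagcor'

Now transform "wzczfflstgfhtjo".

whchfflstgfhtjo

Looking at the pairs, the operation is to replace every "z" with "h".
Doing the same to "wzczfflstgfhtjo": "whchfflstgfhtjo".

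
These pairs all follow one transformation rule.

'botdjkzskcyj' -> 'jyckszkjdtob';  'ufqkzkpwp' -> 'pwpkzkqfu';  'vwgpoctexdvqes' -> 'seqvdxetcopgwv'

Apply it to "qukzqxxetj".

In each case the input is transformed by: reverse the string.
On "qukzqxxetj" that produces "jtexxqzkuq".

jtexxqzkuq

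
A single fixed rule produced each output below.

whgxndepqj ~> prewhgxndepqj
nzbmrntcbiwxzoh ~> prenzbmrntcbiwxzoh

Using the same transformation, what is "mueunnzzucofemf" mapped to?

premueunnzzucofemf

Each output is the input with this applied: prepend "pre".
Doing the same to "mueunnzzucofemf": "premueunnzzucofemf".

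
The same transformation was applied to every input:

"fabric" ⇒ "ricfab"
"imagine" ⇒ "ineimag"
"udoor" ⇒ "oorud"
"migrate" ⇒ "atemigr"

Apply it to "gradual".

ualgrad

What's happening: move the last 3 characters to the front (rotate right by 3).
On "gradual" that produces "ualgrad".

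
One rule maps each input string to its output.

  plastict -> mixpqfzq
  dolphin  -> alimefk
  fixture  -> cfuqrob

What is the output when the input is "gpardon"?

dmxoalk

The rule is to shift every letter 3 places backward in the alphabet (wrapping around).
Doing the same to "gpardon": "dmxoalk".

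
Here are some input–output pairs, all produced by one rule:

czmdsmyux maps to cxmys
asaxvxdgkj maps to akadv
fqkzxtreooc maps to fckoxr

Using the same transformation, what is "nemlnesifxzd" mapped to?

nzmfns

The transformation: keep every other character starting from the first (positions 1st, 3rd, 5th, ...), then take characters alternately from the front and the back (1st, last, 2nd, 2nd-last, ...).
On "nemlnesifxzd": the first step gives "nmnsfz", and the second then gives "nzmfns".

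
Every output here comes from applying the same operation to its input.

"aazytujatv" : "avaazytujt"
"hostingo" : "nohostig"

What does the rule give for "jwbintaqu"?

aujwbintq

In each case the input is transformed by: move the last 2 characters to the front (rotate right by 2), then swap the first and last characters.
Applying both steps to "jwbintaqu": "qujwbinta", then "aujwbintq".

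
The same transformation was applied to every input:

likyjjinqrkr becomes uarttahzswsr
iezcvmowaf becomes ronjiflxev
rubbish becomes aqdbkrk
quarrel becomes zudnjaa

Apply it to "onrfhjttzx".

The transformation: take characters alternately from the front and the back (1st, last, 2nd, 2nd-last, ...), then shift every letter 9 places forward in the alphabet (wrapping around).
"onrfhjttzx" → "oxnzrtfthj" → "xgwiacocqs".

xgwiacocqs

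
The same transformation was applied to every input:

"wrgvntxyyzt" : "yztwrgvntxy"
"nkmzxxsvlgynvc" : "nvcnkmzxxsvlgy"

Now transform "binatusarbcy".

Each output is the input with this applied: move the last 3 characters to the front (rotate right by 3).
Applying that to "binatusarbcy" gives "bcybinatusar".

bcybinatusar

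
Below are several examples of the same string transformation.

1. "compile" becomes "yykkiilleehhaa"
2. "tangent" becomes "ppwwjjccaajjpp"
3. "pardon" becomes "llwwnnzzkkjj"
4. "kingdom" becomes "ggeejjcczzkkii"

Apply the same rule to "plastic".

Rule — shift every letter 4 places backward in the alphabet (wrapping around), then double every character.
Working it through for "plastic": intermediate "lhwopey", final "llhhwwooppeeyy".

llhhwwooppeeyy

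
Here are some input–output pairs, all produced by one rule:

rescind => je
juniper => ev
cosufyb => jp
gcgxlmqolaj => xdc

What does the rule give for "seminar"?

dr

Looking at the pairs, the operation is to keep one character in every 3, starting at position 3 (positions 3rd, 6th, 9th, ...), then shift every letter 9 places backward in the alphabet (wrapping around).
Working it through for "seminar": intermediate "ma", final "dr".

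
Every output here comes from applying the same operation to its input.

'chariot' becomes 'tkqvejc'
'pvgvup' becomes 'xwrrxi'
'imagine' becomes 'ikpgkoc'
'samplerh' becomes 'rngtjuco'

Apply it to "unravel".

cxgnwpt

The pattern: shift every letter 2 places forward in the alphabet (wrapping around), then move the first 3 characters to the end (rotate left by 3).
Applying both steps to "unravel": "wptcxgn", then "cxgnwpt".
(Check on "chariot": → "ejctkqv" → "tkqvejc" ✓)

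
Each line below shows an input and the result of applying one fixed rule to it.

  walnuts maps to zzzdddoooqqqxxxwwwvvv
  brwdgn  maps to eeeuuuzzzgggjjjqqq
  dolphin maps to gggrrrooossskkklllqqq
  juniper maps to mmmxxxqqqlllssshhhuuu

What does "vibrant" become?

yyyllleeeuuudddqqqwww

What's happening: repeat every character 3 times, then shift every letter 3 places forward in the alphabet (wrapping around).
Applying both steps to "vibrant": "vvviiibbbrrraaannnttt", then "yyyllleeeuuudddqqqwww".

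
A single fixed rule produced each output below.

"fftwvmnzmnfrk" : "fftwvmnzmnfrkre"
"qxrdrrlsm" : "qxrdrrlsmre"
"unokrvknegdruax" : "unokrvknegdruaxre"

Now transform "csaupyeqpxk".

csaupyeqpxkre

In each case the input is transformed by: append "re".
Doing the same to "csaupyeqpxk": "csaupyeqpxkre".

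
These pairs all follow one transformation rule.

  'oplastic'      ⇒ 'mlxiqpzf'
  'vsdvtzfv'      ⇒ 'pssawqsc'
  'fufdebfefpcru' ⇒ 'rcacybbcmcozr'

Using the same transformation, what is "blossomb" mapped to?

iypllpyj

Each output is the input with this applied: shift every letter 3 places backward in the alphabet (wrapping around), then swap each adjacent pair of characters (1↔2, 3↔4, ...).
"blossomb" → "iypllpyj".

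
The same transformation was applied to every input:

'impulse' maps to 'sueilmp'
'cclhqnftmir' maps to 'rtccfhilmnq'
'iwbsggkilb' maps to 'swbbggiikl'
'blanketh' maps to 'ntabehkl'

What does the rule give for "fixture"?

uxefirt

The transformation: sort the characters into alphabetical order, then move the last 2 characters to the front (rotate right by 2).
Applying both steps to "fixture": "efirtux", then "uxefirt".
(Check on "blanketh": → "abehklnt" → "ntabehkl" ✓)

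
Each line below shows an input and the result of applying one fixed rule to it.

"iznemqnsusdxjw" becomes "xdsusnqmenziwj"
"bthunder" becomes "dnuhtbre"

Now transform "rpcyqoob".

oqycprbo

Each output is the input with this applied: reverse the string, then move the first 2 characters to the end (rotate left by 2).
Working it through for "rpcyqoob": intermediate "booqycpr", final "oqycprbo".
(Check on "iznemqnsusdxjw": → "wjxdsusnqmenzi" → "xdsusnqmenziwj" ✓)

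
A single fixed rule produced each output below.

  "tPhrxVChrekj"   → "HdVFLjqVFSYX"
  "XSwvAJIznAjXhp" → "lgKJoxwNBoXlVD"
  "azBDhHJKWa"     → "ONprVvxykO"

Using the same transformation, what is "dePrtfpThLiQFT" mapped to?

The transformation: shift every letter 12 places backward in the alphabet (wrapping around), then flip the case of every letter.
Starting from "dePrtfpThLiQFT": after the first operation, "rsDfhtdHvZwETH"; after the second, "RSdFHTDhVzWeth".
(Check on "tPhrxVChrekj": → "hDvflJQvfsyx" → "HdVFLjqVFSYX" ✓)

RSdFHTDhVzWeth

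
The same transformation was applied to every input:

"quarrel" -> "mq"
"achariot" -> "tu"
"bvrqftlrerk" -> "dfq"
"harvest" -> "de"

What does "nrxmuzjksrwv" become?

jleh

Each output is the input with this applied: keep one character in every 3, starting at position 3 (positions 3rd, 6th, 9th, ...), then shift every letter 12 places forward in the alphabet (wrapping around).
Applying both steps to "nrxmuzjksrwv": "xzsv", then "jleh".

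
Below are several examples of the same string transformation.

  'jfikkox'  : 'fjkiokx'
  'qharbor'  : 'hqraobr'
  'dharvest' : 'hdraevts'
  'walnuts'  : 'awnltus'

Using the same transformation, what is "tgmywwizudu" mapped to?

gtymwwziduu

The rule is to swap each adjacent pair of characters (1↔2, 3↔4, ...).
For "tgmywwizudu" the result is "gtymwwziduu".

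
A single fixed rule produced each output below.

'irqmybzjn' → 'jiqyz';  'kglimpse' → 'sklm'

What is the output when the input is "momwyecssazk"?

The transformation: move the last 2 characters to the front (rotate right by 2), then keep every other character starting from the first (positions 1st, 3rd, 5th, ...).
For "momwyecssazk" the result is "zmmycs".

zmmycs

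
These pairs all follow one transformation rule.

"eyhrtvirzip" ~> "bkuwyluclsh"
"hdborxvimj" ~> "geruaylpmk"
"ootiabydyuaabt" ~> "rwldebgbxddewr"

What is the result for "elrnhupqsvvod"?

ouqkxstvyyrgh

In each case the input is transformed by: shift every letter 3 places forward in the alphabet (wrapping around), then move the first character to the end.
Applying that to "elrnhupqsvvod" gives "ouqkxstvyyrgh".
(Check on "hdborxvimj": → "kgeruaylpm" → "geruaylpmk" ✓)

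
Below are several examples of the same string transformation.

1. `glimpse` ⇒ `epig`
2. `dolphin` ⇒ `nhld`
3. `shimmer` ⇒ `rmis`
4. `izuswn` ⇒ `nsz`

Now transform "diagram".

mrad

The pattern: reverse the string, then keep every other character starting from the first (positions 1st, 3rd, 5th, ...).
Working it through for "diagram": intermediate "margaid", final "mrad".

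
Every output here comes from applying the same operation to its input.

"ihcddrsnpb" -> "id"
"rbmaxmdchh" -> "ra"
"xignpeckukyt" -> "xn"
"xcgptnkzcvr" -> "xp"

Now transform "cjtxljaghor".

Rule — keep one character in every 3, starting at position 1 (positions 1st, 4th, 7th, ...), then delete the last 2 characters.
Starting from "cjtxljaghor": after the first operation, "cxao"; after the second, "cx".
(Check on "xcgptnkzcvr": → "xpkv" → "xp" ✓)

cx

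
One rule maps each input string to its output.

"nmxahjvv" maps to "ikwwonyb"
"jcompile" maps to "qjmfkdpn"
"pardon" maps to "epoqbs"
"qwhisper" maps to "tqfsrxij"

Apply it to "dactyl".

uzmebd

Each output is the input with this applied: swap the front and back halves of the string, then shift every letter 1 place forward in the alphabet (wrapping around).
"dactyl" → "tyldac" → "uzmebd".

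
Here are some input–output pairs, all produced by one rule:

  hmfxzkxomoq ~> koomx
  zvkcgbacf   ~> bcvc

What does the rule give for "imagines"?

In each case the input is transformed by: keep every other character starting from the second (positions 2nd, 4th, 6th, ...), then move the first 2 characters to the end (rotate left by 2).
"imagines" → "mgns" → "nsmg".

nsmg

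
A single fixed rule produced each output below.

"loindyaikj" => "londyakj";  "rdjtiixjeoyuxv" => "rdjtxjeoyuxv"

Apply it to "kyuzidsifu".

kyuzdsfu

In each case the input is transformed by: remove every "i".
For "kyuzidsifu" the result is "kyuzdsfu".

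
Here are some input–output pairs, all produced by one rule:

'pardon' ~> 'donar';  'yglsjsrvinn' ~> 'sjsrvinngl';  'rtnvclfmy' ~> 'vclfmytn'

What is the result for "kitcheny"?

chenyit

Each output is the input with this applied: delete the first character, then move the first 2 characters to the end (rotate left by 2).
For "kitcheny" the result is "chenyit".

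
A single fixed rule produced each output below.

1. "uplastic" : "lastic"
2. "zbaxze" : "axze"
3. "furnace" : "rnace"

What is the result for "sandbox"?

Each output is the input with this applied: delete the first 2 characters.
On "sandbox" that produces "ndbox".

ndbox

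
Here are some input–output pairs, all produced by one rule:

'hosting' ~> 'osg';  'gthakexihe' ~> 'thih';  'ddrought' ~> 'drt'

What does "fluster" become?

The rule is to swap each adjacent pair of characters (1↔2, 3↔4, ...), then keep one character in every 3, starting at position 1 (positions 1st, 4th, 7th, ...).
Applying both steps to "fluster": "lfsuetr", then "lur".
(Check on "hosting": → "ohtsnig" → "osg" ✓)

lur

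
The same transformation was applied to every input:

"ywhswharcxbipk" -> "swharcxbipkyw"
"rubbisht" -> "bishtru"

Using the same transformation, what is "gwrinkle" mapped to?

The transformation: move the first 2 characters to the end (rotate left by 2), then delete the first character.
"gwrinkle" → "rinklegw" → "inklegw".

inklegw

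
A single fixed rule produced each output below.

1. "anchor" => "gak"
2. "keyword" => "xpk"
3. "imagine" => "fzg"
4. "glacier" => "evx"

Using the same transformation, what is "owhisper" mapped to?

The rule is to shift every letter 7 places backward in the alphabet (wrapping around), then keep every other character starting from the second (positions 2nd, 4th, 6th, ...).
Working it through for "owhisper": intermediate "hpablixk", final "pbik".
(Check on "glacier": → "zetvbxk" → "evx" ✓)

pbik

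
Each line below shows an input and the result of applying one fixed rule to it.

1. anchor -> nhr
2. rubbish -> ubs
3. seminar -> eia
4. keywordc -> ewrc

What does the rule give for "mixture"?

itr

The rule is to keep every other character starting from the second (positions 2nd, 4th, 6th, ...).
For "mixture" the result is "itr".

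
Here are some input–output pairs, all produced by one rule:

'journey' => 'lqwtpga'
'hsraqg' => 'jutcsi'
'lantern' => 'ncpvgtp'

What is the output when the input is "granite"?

itcpkvg

What's happening: shift every letter 2 places forward in the alphabet (wrapping around).
For "granite" the result is "itcpkvg".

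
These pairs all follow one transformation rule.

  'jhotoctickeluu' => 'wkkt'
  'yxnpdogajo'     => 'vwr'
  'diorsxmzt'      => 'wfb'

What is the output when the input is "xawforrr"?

ez

In each case the input is transformed by: shift every letter 8 places forward in the alphabet (wrapping around), then keep one character in every 3, starting at position 3 (positions 3rd, 6th, 9th, ...).
For "xawforrr", step one produces "fienwzzz"; step two turns that into "ez".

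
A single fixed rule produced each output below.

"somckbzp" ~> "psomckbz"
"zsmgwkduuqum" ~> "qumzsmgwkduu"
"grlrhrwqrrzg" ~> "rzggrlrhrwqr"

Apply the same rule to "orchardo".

In each case the input is transformed by: swap the front and back halves of the string, then move the first 3 characters to the end (rotate left by 3).
Applying both steps to "orchardo": "ardoorch", then "oorchard".
(Check on "somckbzp": → "kbzpsomc" → "psomckbz" ✓)

oorchard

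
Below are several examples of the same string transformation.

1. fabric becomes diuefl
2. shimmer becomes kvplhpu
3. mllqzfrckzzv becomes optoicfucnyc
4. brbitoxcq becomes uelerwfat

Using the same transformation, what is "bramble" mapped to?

uepdoeh

In each case the input is transformed by: shift every letter 3 places forward in the alphabet (wrapping around), then swap each adjacent pair of characters (1↔2, 3↔4, ...).
Applying both steps to "bramble": "eudpeoh", then "uepdoeh".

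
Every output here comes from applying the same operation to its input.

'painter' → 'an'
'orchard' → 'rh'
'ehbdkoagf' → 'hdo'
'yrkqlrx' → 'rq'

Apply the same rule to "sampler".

ap

Looking at the pairs, the operation is to keep every other character starting from the second (positions 2nd, 4th, 6th, ...), then delete the last character.
Starting from "sampler": after the first operation, "ape"; after the second, "ap".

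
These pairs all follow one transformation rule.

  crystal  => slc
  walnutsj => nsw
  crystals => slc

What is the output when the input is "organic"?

The transformation: keep one character in every 3, starting at position 1 (positions 1st, 4th, 7th, ...), then move the first character to the end.
Applying both steps to "organic": "oac", then "aco".

aco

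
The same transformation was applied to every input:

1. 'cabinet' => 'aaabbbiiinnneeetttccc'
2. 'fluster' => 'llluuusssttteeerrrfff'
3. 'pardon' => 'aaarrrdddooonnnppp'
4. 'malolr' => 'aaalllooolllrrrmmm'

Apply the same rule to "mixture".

Each output is the input with this applied: move the first character to the end, then repeat every character 3 times.
Applying that to "mixture" gives "iiixxxtttuuurrreeemmm".

iiixxxtttuuurrreeemmm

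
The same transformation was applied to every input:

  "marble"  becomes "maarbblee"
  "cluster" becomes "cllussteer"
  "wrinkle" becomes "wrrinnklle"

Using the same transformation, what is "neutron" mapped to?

In each case the input is transformed by: repeat every character 3 times, then keep every other character starting from the second (positions 2nd, 4th, 6th, ...).
"neutron" → "nnneeeuuutttrrrooonnn" → "neeuttroon".

neeuttroon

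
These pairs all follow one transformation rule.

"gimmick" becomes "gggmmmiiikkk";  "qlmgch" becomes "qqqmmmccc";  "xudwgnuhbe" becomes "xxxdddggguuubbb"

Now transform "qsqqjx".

qqqqqqjjj

Looking at the pairs, the operation is to keep every other character starting from the first (positions 1st, 3rd, 5th, ...), then repeat every character 3 times.
For "qsqqjx", step one produces "qqj"; step two turns that into "qqqqqqjjj".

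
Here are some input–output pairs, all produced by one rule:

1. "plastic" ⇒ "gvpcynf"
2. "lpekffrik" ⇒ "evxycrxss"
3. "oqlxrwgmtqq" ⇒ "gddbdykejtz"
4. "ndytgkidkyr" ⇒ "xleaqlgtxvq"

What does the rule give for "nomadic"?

qvpabzn

What's happening: shift every letter 13 places forward in the alphabet (wrapping around) — i.e. ROT13, then move the last 3 characters to the front (rotate right by 3).
Starting from "nomadic": after the first operation, "abznqvp"; after the second, "qvpabzn".
(Check on "ndytgkidkyr": → "aqlgtxvqxle" → "xleaqlgtxvq" ✓)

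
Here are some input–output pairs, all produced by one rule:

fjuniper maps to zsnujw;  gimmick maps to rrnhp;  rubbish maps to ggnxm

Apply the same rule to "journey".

zwsjd

Each output is the input with this applied: delete the first 2 characters, then shift every letter 5 places forward in the alphabet (wrapping around).
"journey" → "zwsjd".
(Check on "rubbish": → "bbish" → "ggnxm" ✓)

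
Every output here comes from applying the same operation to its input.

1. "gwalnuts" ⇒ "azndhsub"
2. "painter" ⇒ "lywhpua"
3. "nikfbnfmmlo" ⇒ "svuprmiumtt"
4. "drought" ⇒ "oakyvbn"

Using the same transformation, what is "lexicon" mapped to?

Each output is the input with this applied: move the last 2 characters to the front (rotate right by 2), then shift every letter 7 places forward in the alphabet (wrapping around).
Applying both steps to "lexicon": "onlexic", then "vuslepj".

vuslepj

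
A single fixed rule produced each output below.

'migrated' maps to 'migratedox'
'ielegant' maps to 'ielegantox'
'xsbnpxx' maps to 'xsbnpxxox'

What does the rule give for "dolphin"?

dolphinox

The transformation: append "ox".
"dolphin" → "dolphinox".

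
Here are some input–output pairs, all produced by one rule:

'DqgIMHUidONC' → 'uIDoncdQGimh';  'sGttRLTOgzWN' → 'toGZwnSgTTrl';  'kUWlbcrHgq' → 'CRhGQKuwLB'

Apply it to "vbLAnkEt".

The transformation: flip the case of every letter, then swap the front and back halves of the string.
Applying both steps to "vbLAnkEt": "VBlaNKeT", then "NKeTVBla".

NKeTVBla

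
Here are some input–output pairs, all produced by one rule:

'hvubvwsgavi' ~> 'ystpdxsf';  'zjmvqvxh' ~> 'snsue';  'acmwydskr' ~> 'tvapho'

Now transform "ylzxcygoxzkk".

The rule is to delete the first 3 characters, then shift every letter 3 places backward in the alphabet (wrapping around).
For "ylzxcygoxzkk", step one produces "xcygoxzkk"; step two turns that into "uzvdluwhh".
(Check on "hvubvwsgavi": → "bvwsgavi" → "ystpdxsf" ✓)

uzvdluwhh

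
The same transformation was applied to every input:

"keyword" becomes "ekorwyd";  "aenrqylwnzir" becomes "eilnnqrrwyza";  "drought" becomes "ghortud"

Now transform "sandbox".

bdnosxa

The pattern: sort the characters into alphabetical order, then move the first character to the end.
Doing the same to "sandbox": "bdnosxa".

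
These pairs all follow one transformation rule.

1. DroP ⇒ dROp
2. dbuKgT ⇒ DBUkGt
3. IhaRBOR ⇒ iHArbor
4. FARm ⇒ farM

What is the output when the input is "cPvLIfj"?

CpVliFJ

Looking at the pairs, the operation is to flip the case of every letter.
For "cPvLIfj" the result is "CpVliFJ".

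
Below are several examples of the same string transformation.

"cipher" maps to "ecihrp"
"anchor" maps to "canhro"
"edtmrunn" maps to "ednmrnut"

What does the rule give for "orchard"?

What's happening: sort the characters into alphabetical order, then swap each adjacent pair of characters (1↔2, 3↔4, ...).
"orchard" → "acdhorr" → "cahdror".

cahdror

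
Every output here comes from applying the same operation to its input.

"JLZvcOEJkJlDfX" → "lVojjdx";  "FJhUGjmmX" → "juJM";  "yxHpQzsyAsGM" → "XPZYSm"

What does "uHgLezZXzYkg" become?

hlZxyG

Rule — keep every other character starting from the second (positions 2nd, 4th, 6th, ...), then flip the case of every letter.
"uHgLezZXzYkg" → "HLzXYg" → "hlZxyG".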